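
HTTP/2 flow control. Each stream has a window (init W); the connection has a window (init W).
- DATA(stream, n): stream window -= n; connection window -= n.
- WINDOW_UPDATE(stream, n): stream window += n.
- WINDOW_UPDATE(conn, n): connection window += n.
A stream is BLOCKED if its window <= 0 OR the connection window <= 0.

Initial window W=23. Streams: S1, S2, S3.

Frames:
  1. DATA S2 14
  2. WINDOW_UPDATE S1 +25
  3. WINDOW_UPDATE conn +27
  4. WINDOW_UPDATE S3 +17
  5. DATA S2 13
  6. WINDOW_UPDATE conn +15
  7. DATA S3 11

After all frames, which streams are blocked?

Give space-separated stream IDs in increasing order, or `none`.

Op 1: conn=9 S1=23 S2=9 S3=23 blocked=[]
Op 2: conn=9 S1=48 S2=9 S3=23 blocked=[]
Op 3: conn=36 S1=48 S2=9 S3=23 blocked=[]
Op 4: conn=36 S1=48 S2=9 S3=40 blocked=[]
Op 5: conn=23 S1=48 S2=-4 S3=40 blocked=[2]
Op 6: conn=38 S1=48 S2=-4 S3=40 blocked=[2]
Op 7: conn=27 S1=48 S2=-4 S3=29 blocked=[2]

Answer: S2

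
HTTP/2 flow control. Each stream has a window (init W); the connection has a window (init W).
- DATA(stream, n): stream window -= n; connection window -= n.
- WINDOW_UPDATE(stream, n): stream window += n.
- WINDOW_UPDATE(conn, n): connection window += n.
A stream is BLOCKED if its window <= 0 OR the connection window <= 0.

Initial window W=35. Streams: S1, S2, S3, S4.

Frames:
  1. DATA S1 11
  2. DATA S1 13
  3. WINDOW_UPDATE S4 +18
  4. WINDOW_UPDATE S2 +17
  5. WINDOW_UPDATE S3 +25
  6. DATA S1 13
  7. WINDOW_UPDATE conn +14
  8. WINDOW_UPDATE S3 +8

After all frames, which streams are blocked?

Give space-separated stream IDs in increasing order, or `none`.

Op 1: conn=24 S1=24 S2=35 S3=35 S4=35 blocked=[]
Op 2: conn=11 S1=11 S2=35 S3=35 S4=35 blocked=[]
Op 3: conn=11 S1=11 S2=35 S3=35 S4=53 blocked=[]
Op 4: conn=11 S1=11 S2=52 S3=35 S4=53 blocked=[]
Op 5: conn=11 S1=11 S2=52 S3=60 S4=53 blocked=[]
Op 6: conn=-2 S1=-2 S2=52 S3=60 S4=53 blocked=[1, 2, 3, 4]
Op 7: conn=12 S1=-2 S2=52 S3=60 S4=53 blocked=[1]
Op 8: conn=12 S1=-2 S2=52 S3=68 S4=53 blocked=[1]

Answer: S1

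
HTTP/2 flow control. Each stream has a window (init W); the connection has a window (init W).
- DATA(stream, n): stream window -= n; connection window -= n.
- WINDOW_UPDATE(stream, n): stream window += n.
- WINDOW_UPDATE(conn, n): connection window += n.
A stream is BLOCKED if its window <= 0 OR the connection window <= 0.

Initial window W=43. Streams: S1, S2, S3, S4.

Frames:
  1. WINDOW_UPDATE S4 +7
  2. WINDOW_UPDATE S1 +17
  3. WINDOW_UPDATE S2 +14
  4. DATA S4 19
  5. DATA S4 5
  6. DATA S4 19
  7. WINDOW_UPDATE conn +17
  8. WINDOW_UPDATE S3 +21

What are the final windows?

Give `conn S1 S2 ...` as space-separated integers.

Answer: 17 60 57 64 7

Derivation:
Op 1: conn=43 S1=43 S2=43 S3=43 S4=50 blocked=[]
Op 2: conn=43 S1=60 S2=43 S3=43 S4=50 blocked=[]
Op 3: conn=43 S1=60 S2=57 S3=43 S4=50 blocked=[]
Op 4: conn=24 S1=60 S2=57 S3=43 S4=31 blocked=[]
Op 5: conn=19 S1=60 S2=57 S3=43 S4=26 blocked=[]
Op 6: conn=0 S1=60 S2=57 S3=43 S4=7 blocked=[1, 2, 3, 4]
Op 7: conn=17 S1=60 S2=57 S3=43 S4=7 blocked=[]
Op 8: conn=17 S1=60 S2=57 S3=64 S4=7 blocked=[]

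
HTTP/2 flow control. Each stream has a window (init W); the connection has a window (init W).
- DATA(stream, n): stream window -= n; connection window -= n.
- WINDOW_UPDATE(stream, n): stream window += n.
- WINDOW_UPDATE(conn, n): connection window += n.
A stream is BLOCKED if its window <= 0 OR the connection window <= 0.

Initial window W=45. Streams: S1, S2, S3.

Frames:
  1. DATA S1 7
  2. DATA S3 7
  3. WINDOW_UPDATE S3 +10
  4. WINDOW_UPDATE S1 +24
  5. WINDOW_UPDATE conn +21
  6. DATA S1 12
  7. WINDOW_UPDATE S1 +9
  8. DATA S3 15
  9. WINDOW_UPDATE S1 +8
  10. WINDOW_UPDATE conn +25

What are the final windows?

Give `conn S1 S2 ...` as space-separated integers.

Answer: 50 67 45 33

Derivation:
Op 1: conn=38 S1=38 S2=45 S3=45 blocked=[]
Op 2: conn=31 S1=38 S2=45 S3=38 blocked=[]
Op 3: conn=31 S1=38 S2=45 S3=48 blocked=[]
Op 4: conn=31 S1=62 S2=45 S3=48 blocked=[]
Op 5: conn=52 S1=62 S2=45 S3=48 blocked=[]
Op 6: conn=40 S1=50 S2=45 S3=48 blocked=[]
Op 7: conn=40 S1=59 S2=45 S3=48 blocked=[]
Op 8: conn=25 S1=59 S2=45 S3=33 blocked=[]
Op 9: conn=25 S1=67 S2=45 S3=33 blocked=[]
Op 10: conn=50 S1=67 S2=45 S3=33 blocked=[]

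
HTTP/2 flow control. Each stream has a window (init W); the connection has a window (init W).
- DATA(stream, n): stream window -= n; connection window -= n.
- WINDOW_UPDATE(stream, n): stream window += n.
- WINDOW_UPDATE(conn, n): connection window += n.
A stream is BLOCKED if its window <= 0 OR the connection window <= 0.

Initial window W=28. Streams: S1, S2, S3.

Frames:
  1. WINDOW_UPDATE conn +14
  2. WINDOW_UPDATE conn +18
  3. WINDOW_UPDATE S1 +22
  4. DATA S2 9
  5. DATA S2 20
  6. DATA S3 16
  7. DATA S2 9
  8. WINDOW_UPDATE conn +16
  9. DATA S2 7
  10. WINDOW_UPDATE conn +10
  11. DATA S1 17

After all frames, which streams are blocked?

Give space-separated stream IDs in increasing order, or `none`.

Answer: S2

Derivation:
Op 1: conn=42 S1=28 S2=28 S3=28 blocked=[]
Op 2: conn=60 S1=28 S2=28 S3=28 blocked=[]
Op 3: conn=60 S1=50 S2=28 S3=28 blocked=[]
Op 4: conn=51 S1=50 S2=19 S3=28 blocked=[]
Op 5: conn=31 S1=50 S2=-1 S3=28 blocked=[2]
Op 6: conn=15 S1=50 S2=-1 S3=12 blocked=[2]
Op 7: conn=6 S1=50 S2=-10 S3=12 blocked=[2]
Op 8: conn=22 S1=50 S2=-10 S3=12 blocked=[2]
Op 9: conn=15 S1=50 S2=-17 S3=12 blocked=[2]
Op 10: conn=25 S1=50 S2=-17 S3=12 blocked=[2]
Op 11: conn=8 S1=33 S2=-17 S3=12 blocked=[2]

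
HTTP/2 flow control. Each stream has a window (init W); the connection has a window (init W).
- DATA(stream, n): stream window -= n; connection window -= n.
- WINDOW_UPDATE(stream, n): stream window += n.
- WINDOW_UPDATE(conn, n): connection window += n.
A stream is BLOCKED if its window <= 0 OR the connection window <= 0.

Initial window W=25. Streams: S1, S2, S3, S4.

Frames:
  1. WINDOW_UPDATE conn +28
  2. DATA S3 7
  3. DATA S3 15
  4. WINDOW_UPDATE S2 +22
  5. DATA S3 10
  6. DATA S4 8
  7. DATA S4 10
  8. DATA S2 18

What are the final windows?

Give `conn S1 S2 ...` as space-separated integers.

Answer: -15 25 29 -7 7

Derivation:
Op 1: conn=53 S1=25 S2=25 S3=25 S4=25 blocked=[]
Op 2: conn=46 S1=25 S2=25 S3=18 S4=25 blocked=[]
Op 3: conn=31 S1=25 S2=25 S3=3 S4=25 blocked=[]
Op 4: conn=31 S1=25 S2=47 S3=3 S4=25 blocked=[]
Op 5: conn=21 S1=25 S2=47 S3=-7 S4=25 blocked=[3]
Op 6: conn=13 S1=25 S2=47 S3=-7 S4=17 blocked=[3]
Op 7: conn=3 S1=25 S2=47 S3=-7 S4=7 blocked=[3]
Op 8: conn=-15 S1=25 S2=29 S3=-7 S4=7 blocked=[1, 2, 3, 4]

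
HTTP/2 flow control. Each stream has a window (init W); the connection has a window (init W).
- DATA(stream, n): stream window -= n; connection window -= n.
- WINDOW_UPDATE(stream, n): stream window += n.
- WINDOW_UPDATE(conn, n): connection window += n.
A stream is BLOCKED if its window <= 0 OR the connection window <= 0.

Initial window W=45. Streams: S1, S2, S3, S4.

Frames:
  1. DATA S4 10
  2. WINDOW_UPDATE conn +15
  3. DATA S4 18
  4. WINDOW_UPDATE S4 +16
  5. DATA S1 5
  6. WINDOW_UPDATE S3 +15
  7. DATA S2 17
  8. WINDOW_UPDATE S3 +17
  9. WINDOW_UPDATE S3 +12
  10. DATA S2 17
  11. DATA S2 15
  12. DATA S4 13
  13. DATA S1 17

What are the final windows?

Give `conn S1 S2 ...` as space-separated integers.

Op 1: conn=35 S1=45 S2=45 S3=45 S4=35 blocked=[]
Op 2: conn=50 S1=45 S2=45 S3=45 S4=35 blocked=[]
Op 3: conn=32 S1=45 S2=45 S3=45 S4=17 blocked=[]
Op 4: conn=32 S1=45 S2=45 S3=45 S4=33 blocked=[]
Op 5: conn=27 S1=40 S2=45 S3=45 S4=33 blocked=[]
Op 6: conn=27 S1=40 S2=45 S3=60 S4=33 blocked=[]
Op 7: conn=10 S1=40 S2=28 S3=60 S4=33 blocked=[]
Op 8: conn=10 S1=40 S2=28 S3=77 S4=33 blocked=[]
Op 9: conn=10 S1=40 S2=28 S3=89 S4=33 blocked=[]
Op 10: conn=-7 S1=40 S2=11 S3=89 S4=33 blocked=[1, 2, 3, 4]
Op 11: conn=-22 S1=40 S2=-4 S3=89 S4=33 blocked=[1, 2, 3, 4]
Op 12: conn=-35 S1=40 S2=-4 S3=89 S4=20 blocked=[1, 2, 3, 4]
Op 13: conn=-52 S1=23 S2=-4 S3=89 S4=20 blocked=[1, 2, 3, 4]

Answer: -52 23 -4 89 20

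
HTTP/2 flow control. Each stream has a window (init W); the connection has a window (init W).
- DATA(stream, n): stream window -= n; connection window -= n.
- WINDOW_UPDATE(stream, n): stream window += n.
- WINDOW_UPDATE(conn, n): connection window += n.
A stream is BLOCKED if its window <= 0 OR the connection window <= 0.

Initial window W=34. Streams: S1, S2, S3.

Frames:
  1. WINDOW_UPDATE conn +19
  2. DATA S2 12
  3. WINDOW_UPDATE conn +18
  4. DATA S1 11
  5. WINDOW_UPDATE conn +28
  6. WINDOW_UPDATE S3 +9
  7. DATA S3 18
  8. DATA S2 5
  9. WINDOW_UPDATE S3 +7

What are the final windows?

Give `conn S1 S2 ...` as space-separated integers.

Op 1: conn=53 S1=34 S2=34 S3=34 blocked=[]
Op 2: conn=41 S1=34 S2=22 S3=34 blocked=[]
Op 3: conn=59 S1=34 S2=22 S3=34 blocked=[]
Op 4: conn=48 S1=23 S2=22 S3=34 blocked=[]
Op 5: conn=76 S1=23 S2=22 S3=34 blocked=[]
Op 6: conn=76 S1=23 S2=22 S3=43 blocked=[]
Op 7: conn=58 S1=23 S2=22 S3=25 blocked=[]
Op 8: conn=53 S1=23 S2=17 S3=25 blocked=[]
Op 9: conn=53 S1=23 S2=17 S3=32 blocked=[]

Answer: 53 23 17 32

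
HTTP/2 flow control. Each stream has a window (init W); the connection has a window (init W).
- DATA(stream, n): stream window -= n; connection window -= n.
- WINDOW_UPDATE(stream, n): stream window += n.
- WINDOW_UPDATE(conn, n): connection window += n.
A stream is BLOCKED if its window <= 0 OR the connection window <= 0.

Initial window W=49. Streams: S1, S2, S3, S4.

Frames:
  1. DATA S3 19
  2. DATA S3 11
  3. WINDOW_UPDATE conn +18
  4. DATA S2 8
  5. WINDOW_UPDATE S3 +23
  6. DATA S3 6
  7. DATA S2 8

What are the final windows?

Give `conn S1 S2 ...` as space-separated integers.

Op 1: conn=30 S1=49 S2=49 S3=30 S4=49 blocked=[]
Op 2: conn=19 S1=49 S2=49 S3=19 S4=49 blocked=[]
Op 3: conn=37 S1=49 S2=49 S3=19 S4=49 blocked=[]
Op 4: conn=29 S1=49 S2=41 S3=19 S4=49 blocked=[]
Op 5: conn=29 S1=49 S2=41 S3=42 S4=49 blocked=[]
Op 6: conn=23 S1=49 S2=41 S3=36 S4=49 blocked=[]
Op 7: conn=15 S1=49 S2=33 S3=36 S4=49 blocked=[]

Answer: 15 49 33 36 49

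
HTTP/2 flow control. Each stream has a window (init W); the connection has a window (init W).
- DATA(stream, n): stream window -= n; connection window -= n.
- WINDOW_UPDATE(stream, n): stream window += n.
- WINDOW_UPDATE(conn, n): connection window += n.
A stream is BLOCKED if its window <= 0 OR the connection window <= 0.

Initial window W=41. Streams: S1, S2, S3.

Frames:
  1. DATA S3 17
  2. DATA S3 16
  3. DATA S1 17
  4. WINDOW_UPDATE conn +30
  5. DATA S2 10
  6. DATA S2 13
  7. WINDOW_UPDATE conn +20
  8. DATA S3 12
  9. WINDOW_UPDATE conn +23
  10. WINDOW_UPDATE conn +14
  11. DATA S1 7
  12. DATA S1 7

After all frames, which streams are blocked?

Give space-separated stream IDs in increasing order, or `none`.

Op 1: conn=24 S1=41 S2=41 S3=24 blocked=[]
Op 2: conn=8 S1=41 S2=41 S3=8 blocked=[]
Op 3: conn=-9 S1=24 S2=41 S3=8 blocked=[1, 2, 3]
Op 4: conn=21 S1=24 S2=41 S3=8 blocked=[]
Op 5: conn=11 S1=24 S2=31 S3=8 blocked=[]
Op 6: conn=-2 S1=24 S2=18 S3=8 blocked=[1, 2, 3]
Op 7: conn=18 S1=24 S2=18 S3=8 blocked=[]
Op 8: conn=6 S1=24 S2=18 S3=-4 blocked=[3]
Op 9: conn=29 S1=24 S2=18 S3=-4 blocked=[3]
Op 10: conn=43 S1=24 S2=18 S3=-4 blocked=[3]
Op 11: conn=36 S1=17 S2=18 S3=-4 blocked=[3]
Op 12: conn=29 S1=10 S2=18 S3=-4 blocked=[3]

Answer: S3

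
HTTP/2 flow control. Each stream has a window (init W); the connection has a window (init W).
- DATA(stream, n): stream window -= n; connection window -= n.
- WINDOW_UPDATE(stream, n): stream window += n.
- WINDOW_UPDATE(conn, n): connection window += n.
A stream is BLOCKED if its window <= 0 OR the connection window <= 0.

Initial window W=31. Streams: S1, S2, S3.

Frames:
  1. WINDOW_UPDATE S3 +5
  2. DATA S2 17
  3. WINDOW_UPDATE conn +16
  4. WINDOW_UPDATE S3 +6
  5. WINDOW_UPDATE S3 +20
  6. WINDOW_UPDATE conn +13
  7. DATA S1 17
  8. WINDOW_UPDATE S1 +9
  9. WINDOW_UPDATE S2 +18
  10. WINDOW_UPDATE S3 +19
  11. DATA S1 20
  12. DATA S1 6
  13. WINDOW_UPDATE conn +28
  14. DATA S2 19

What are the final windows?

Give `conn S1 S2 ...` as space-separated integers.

Op 1: conn=31 S1=31 S2=31 S3=36 blocked=[]
Op 2: conn=14 S1=31 S2=14 S3=36 blocked=[]
Op 3: conn=30 S1=31 S2=14 S3=36 blocked=[]
Op 4: conn=30 S1=31 S2=14 S3=42 blocked=[]
Op 5: conn=30 S1=31 S2=14 S3=62 blocked=[]
Op 6: conn=43 S1=31 S2=14 S3=62 blocked=[]
Op 7: conn=26 S1=14 S2=14 S3=62 blocked=[]
Op 8: conn=26 S1=23 S2=14 S3=62 blocked=[]
Op 9: conn=26 S1=23 S2=32 S3=62 blocked=[]
Op 10: conn=26 S1=23 S2=32 S3=81 blocked=[]
Op 11: conn=6 S1=3 S2=32 S3=81 blocked=[]
Op 12: conn=0 S1=-3 S2=32 S3=81 blocked=[1, 2, 3]
Op 13: conn=28 S1=-3 S2=32 S3=81 blocked=[1]
Op 14: conn=9 S1=-3 S2=13 S3=81 blocked=[1]

Answer: 9 -3 13 81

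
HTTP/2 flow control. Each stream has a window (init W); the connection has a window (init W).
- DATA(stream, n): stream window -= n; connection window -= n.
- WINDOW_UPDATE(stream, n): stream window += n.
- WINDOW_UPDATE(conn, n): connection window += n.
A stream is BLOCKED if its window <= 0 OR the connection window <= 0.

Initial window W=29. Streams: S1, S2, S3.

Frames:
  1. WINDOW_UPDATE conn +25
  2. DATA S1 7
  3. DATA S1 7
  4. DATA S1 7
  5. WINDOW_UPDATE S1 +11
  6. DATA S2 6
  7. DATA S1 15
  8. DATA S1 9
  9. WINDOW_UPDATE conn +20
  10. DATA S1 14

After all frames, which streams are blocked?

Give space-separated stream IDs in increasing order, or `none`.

Op 1: conn=54 S1=29 S2=29 S3=29 blocked=[]
Op 2: conn=47 S1=22 S2=29 S3=29 blocked=[]
Op 3: conn=40 S1=15 S2=29 S3=29 blocked=[]
Op 4: conn=33 S1=8 S2=29 S3=29 blocked=[]
Op 5: conn=33 S1=19 S2=29 S3=29 blocked=[]
Op 6: conn=27 S1=19 S2=23 S3=29 blocked=[]
Op 7: conn=12 S1=4 S2=23 S3=29 blocked=[]
Op 8: conn=3 S1=-5 S2=23 S3=29 blocked=[1]
Op 9: conn=23 S1=-5 S2=23 S3=29 blocked=[1]
Op 10: conn=9 S1=-19 S2=23 S3=29 blocked=[1]

Answer: S1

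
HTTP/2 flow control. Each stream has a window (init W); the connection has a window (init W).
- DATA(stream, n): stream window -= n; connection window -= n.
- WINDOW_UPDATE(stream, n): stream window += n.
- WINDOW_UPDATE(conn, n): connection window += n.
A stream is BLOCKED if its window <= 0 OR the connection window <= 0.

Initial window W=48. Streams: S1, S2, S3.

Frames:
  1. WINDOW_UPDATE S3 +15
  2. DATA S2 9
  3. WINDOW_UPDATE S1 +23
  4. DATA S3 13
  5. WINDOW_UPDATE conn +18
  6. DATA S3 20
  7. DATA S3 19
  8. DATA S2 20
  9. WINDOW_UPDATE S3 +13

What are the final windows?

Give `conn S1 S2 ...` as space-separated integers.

Op 1: conn=48 S1=48 S2=48 S3=63 blocked=[]
Op 2: conn=39 S1=48 S2=39 S3=63 blocked=[]
Op 3: conn=39 S1=71 S2=39 S3=63 blocked=[]
Op 4: conn=26 S1=71 S2=39 S3=50 blocked=[]
Op 5: conn=44 S1=71 S2=39 S3=50 blocked=[]
Op 6: conn=24 S1=71 S2=39 S3=30 blocked=[]
Op 7: conn=5 S1=71 S2=39 S3=11 blocked=[]
Op 8: conn=-15 S1=71 S2=19 S3=11 blocked=[1, 2, 3]
Op 9: conn=-15 S1=71 S2=19 S3=24 blocked=[1, 2, 3]

Answer: -15 71 19 24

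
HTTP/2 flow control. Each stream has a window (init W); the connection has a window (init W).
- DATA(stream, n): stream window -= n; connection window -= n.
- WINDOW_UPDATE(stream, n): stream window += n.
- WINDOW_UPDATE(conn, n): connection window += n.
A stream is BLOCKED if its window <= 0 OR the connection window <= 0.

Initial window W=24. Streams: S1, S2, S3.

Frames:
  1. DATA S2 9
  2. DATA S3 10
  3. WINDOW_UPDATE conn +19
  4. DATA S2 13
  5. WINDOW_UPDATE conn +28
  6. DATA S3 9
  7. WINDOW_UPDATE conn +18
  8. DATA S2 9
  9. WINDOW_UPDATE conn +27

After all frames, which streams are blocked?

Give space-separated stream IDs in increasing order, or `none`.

Op 1: conn=15 S1=24 S2=15 S3=24 blocked=[]
Op 2: conn=5 S1=24 S2=15 S3=14 blocked=[]
Op 3: conn=24 S1=24 S2=15 S3=14 blocked=[]
Op 4: conn=11 S1=24 S2=2 S3=14 blocked=[]
Op 5: conn=39 S1=24 S2=2 S3=14 blocked=[]
Op 6: conn=30 S1=24 S2=2 S3=5 blocked=[]
Op 7: conn=48 S1=24 S2=2 S3=5 blocked=[]
Op 8: conn=39 S1=24 S2=-7 S3=5 blocked=[2]
Op 9: conn=66 S1=24 S2=-7 S3=5 blocked=[2]

Answer: S2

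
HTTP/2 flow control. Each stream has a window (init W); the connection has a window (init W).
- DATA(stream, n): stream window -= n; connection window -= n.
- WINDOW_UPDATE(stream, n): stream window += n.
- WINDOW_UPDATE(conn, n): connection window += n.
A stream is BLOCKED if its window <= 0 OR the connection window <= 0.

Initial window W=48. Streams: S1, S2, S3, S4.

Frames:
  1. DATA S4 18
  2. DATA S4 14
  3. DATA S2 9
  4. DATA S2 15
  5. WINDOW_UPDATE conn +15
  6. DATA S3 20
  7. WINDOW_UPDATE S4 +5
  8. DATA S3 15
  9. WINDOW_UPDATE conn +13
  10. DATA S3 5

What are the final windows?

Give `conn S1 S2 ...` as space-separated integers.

Op 1: conn=30 S1=48 S2=48 S3=48 S4=30 blocked=[]
Op 2: conn=16 S1=48 S2=48 S3=48 S4=16 blocked=[]
Op 3: conn=7 S1=48 S2=39 S3=48 S4=16 blocked=[]
Op 4: conn=-8 S1=48 S2=24 S3=48 S4=16 blocked=[1, 2, 3, 4]
Op 5: conn=7 S1=48 S2=24 S3=48 S4=16 blocked=[]
Op 6: conn=-13 S1=48 S2=24 S3=28 S4=16 blocked=[1, 2, 3, 4]
Op 7: conn=-13 S1=48 S2=24 S3=28 S4=21 blocked=[1, 2, 3, 4]
Op 8: conn=-28 S1=48 S2=24 S3=13 S4=21 blocked=[1, 2, 3, 4]
Op 9: conn=-15 S1=48 S2=24 S3=13 S4=21 blocked=[1, 2, 3, 4]
Op 10: conn=-20 S1=48 S2=24 S3=8 S4=21 blocked=[1, 2, 3, 4]

Answer: -20 48 24 8 21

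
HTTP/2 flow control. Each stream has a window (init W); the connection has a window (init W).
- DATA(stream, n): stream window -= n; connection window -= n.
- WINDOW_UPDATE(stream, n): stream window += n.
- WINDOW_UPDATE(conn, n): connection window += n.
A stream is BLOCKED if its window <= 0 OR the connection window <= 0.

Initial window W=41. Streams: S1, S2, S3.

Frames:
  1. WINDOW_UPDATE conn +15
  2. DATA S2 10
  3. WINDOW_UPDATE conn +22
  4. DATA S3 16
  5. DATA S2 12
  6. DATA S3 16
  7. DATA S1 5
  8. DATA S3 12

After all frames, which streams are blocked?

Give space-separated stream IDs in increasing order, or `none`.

Answer: S3

Derivation:
Op 1: conn=56 S1=41 S2=41 S3=41 blocked=[]
Op 2: conn=46 S1=41 S2=31 S3=41 blocked=[]
Op 3: conn=68 S1=41 S2=31 S3=41 blocked=[]
Op 4: conn=52 S1=41 S2=31 S3=25 blocked=[]
Op 5: conn=40 S1=41 S2=19 S3=25 blocked=[]
Op 6: conn=24 S1=41 S2=19 S3=9 blocked=[]
Op 7: conn=19 S1=36 S2=19 S3=9 blocked=[]
Op 8: conn=7 S1=36 S2=19 S3=-3 blocked=[3]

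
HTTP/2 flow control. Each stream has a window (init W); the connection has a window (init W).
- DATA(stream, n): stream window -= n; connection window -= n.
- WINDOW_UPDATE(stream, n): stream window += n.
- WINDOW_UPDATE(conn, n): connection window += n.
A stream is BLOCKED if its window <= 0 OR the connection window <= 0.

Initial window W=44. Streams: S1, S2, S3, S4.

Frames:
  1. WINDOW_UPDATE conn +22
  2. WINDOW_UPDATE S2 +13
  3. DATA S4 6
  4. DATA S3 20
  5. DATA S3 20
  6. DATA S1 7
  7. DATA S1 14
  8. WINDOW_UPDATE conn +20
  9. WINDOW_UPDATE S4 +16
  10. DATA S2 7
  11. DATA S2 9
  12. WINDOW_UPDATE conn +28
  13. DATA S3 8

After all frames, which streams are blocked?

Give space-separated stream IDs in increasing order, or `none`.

Answer: S3

Derivation:
Op 1: conn=66 S1=44 S2=44 S3=44 S4=44 blocked=[]
Op 2: conn=66 S1=44 S2=57 S3=44 S4=44 blocked=[]
Op 3: conn=60 S1=44 S2=57 S3=44 S4=38 blocked=[]
Op 4: conn=40 S1=44 S2=57 S3=24 S4=38 blocked=[]
Op 5: conn=20 S1=44 S2=57 S3=4 S4=38 blocked=[]
Op 6: conn=13 S1=37 S2=57 S3=4 S4=38 blocked=[]
Op 7: conn=-1 S1=23 S2=57 S3=4 S4=38 blocked=[1, 2, 3, 4]
Op 8: conn=19 S1=23 S2=57 S3=4 S4=38 blocked=[]
Op 9: conn=19 S1=23 S2=57 S3=4 S4=54 blocked=[]
Op 10: conn=12 S1=23 S2=50 S3=4 S4=54 blocked=[]
Op 11: conn=3 S1=23 S2=41 S3=4 S4=54 blocked=[]
Op 12: conn=31 S1=23 S2=41 S3=4 S4=54 blocked=[]
Op 13: conn=23 S1=23 S2=41 S3=-4 S4=54 blocked=[3]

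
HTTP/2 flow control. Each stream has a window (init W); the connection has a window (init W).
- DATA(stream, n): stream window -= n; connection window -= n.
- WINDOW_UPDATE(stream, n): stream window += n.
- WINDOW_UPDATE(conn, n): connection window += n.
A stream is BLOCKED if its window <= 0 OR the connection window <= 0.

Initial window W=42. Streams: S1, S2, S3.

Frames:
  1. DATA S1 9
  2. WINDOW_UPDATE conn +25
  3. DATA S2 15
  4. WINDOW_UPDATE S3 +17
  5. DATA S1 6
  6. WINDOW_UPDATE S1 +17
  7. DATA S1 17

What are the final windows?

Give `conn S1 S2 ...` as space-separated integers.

Answer: 20 27 27 59

Derivation:
Op 1: conn=33 S1=33 S2=42 S3=42 blocked=[]
Op 2: conn=58 S1=33 S2=42 S3=42 blocked=[]
Op 3: conn=43 S1=33 S2=27 S3=42 blocked=[]
Op 4: conn=43 S1=33 S2=27 S3=59 blocked=[]
Op 5: conn=37 S1=27 S2=27 S3=59 blocked=[]
Op 6: conn=37 S1=44 S2=27 S3=59 blocked=[]
Op 7: conn=20 S1=27 S2=27 S3=59 blocked=[]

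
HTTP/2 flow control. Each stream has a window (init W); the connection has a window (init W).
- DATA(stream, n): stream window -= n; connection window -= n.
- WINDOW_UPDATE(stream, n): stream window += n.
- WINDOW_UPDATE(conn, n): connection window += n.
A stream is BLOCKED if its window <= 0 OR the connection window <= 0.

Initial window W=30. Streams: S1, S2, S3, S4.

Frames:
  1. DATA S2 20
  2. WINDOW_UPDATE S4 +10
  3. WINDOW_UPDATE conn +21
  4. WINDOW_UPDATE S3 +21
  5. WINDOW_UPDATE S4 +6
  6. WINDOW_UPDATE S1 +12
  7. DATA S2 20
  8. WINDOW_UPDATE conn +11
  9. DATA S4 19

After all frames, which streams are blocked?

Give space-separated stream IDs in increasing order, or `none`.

Answer: S2

Derivation:
Op 1: conn=10 S1=30 S2=10 S3=30 S4=30 blocked=[]
Op 2: conn=10 S1=30 S2=10 S3=30 S4=40 blocked=[]
Op 3: conn=31 S1=30 S2=10 S3=30 S4=40 blocked=[]
Op 4: conn=31 S1=30 S2=10 S3=51 S4=40 blocked=[]
Op 5: conn=31 S1=30 S2=10 S3=51 S4=46 blocked=[]
Op 6: conn=31 S1=42 S2=10 S3=51 S4=46 blocked=[]
Op 7: conn=11 S1=42 S2=-10 S3=51 S4=46 blocked=[2]
Op 8: conn=22 S1=42 S2=-10 S3=51 S4=46 blocked=[2]
Op 9: conn=3 S1=42 S2=-10 S3=51 S4=27 blocked=[2]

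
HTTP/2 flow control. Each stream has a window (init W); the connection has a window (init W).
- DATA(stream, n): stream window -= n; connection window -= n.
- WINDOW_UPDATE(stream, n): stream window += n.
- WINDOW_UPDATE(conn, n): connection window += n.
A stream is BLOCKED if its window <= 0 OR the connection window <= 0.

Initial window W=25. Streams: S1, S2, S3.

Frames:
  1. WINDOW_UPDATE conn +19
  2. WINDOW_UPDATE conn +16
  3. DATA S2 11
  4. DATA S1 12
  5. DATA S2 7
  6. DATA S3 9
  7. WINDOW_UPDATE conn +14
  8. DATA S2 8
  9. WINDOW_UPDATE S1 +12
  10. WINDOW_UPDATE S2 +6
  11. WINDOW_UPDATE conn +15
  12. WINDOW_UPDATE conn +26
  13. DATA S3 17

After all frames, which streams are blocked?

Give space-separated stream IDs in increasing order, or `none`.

Answer: S3

Derivation:
Op 1: conn=44 S1=25 S2=25 S3=25 blocked=[]
Op 2: conn=60 S1=25 S2=25 S3=25 blocked=[]
Op 3: conn=49 S1=25 S2=14 S3=25 blocked=[]
Op 4: conn=37 S1=13 S2=14 S3=25 blocked=[]
Op 5: conn=30 S1=13 S2=7 S3=25 blocked=[]
Op 6: conn=21 S1=13 S2=7 S3=16 blocked=[]
Op 7: conn=35 S1=13 S2=7 S3=16 blocked=[]
Op 8: conn=27 S1=13 S2=-1 S3=16 blocked=[2]
Op 9: conn=27 S1=25 S2=-1 S3=16 blocked=[2]
Op 10: conn=27 S1=25 S2=5 S3=16 blocked=[]
Op 11: conn=42 S1=25 S2=5 S3=16 blocked=[]
Op 12: conn=68 S1=25 S2=5 S3=16 blocked=[]
Op 13: conn=51 S1=25 S2=5 S3=-1 blocked=[3]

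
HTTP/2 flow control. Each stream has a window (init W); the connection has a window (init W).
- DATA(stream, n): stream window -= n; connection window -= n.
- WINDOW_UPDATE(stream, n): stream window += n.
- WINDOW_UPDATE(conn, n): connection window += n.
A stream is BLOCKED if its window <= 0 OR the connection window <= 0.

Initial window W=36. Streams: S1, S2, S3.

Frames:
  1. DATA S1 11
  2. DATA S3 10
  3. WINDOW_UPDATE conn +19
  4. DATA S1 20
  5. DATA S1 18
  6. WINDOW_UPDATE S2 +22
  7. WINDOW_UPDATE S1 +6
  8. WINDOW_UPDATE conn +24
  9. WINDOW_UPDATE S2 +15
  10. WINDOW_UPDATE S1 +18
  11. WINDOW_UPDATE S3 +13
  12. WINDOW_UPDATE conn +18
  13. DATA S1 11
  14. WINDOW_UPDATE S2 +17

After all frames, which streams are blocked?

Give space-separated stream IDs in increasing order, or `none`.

Answer: S1

Derivation:
Op 1: conn=25 S1=25 S2=36 S3=36 blocked=[]
Op 2: conn=15 S1=25 S2=36 S3=26 blocked=[]
Op 3: conn=34 S1=25 S2=36 S3=26 blocked=[]
Op 4: conn=14 S1=5 S2=36 S3=26 blocked=[]
Op 5: conn=-4 S1=-13 S2=36 S3=26 blocked=[1, 2, 3]
Op 6: conn=-4 S1=-13 S2=58 S3=26 blocked=[1, 2, 3]
Op 7: conn=-4 S1=-7 S2=58 S3=26 blocked=[1, 2, 3]
Op 8: conn=20 S1=-7 S2=58 S3=26 blocked=[1]
Op 9: conn=20 S1=-7 S2=73 S3=26 blocked=[1]
Op 10: conn=20 S1=11 S2=73 S3=26 blocked=[]
Op 11: conn=20 S1=11 S2=73 S3=39 blocked=[]
Op 12: conn=38 S1=11 S2=73 S3=39 blocked=[]
Op 13: conn=27 S1=0 S2=73 S3=39 blocked=[1]
Op 14: conn=27 S1=0 S2=90 S3=39 blocked=[1]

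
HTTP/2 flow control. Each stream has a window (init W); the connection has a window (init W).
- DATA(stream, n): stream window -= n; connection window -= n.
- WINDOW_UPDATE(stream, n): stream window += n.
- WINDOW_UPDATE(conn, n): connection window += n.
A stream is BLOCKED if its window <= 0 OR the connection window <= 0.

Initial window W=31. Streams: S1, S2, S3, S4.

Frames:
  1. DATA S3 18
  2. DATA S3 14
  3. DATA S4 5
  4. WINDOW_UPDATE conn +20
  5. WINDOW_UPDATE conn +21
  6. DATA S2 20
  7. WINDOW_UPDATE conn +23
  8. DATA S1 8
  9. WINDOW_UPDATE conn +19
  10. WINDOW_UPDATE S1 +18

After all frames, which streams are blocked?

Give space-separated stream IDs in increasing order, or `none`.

Op 1: conn=13 S1=31 S2=31 S3=13 S4=31 blocked=[]
Op 2: conn=-1 S1=31 S2=31 S3=-1 S4=31 blocked=[1, 2, 3, 4]
Op 3: conn=-6 S1=31 S2=31 S3=-1 S4=26 blocked=[1, 2, 3, 4]
Op 4: conn=14 S1=31 S2=31 S3=-1 S4=26 blocked=[3]
Op 5: conn=35 S1=31 S2=31 S3=-1 S4=26 blocked=[3]
Op 6: conn=15 S1=31 S2=11 S3=-1 S4=26 blocked=[3]
Op 7: conn=38 S1=31 S2=11 S3=-1 S4=26 blocked=[3]
Op 8: conn=30 S1=23 S2=11 S3=-1 S4=26 blocked=[3]
Op 9: conn=49 S1=23 S2=11 S3=-1 S4=26 blocked=[3]
Op 10: conn=49 S1=41 S2=11 S3=-1 S4=26 blocked=[3]

Answer: S3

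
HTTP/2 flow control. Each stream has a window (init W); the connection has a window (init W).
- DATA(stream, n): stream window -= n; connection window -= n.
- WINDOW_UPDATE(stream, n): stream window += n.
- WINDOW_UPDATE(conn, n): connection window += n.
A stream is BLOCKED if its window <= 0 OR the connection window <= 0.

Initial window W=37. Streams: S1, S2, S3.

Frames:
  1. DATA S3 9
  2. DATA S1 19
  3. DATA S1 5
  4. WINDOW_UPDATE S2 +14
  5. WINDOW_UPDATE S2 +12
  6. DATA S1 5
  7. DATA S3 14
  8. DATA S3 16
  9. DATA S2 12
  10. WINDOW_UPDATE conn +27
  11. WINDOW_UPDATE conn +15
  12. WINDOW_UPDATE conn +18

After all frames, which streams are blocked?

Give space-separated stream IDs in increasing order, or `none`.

Answer: S3

Derivation:
Op 1: conn=28 S1=37 S2=37 S3=28 blocked=[]
Op 2: conn=9 S1=18 S2=37 S3=28 blocked=[]
Op 3: conn=4 S1=13 S2=37 S3=28 blocked=[]
Op 4: conn=4 S1=13 S2=51 S3=28 blocked=[]
Op 5: conn=4 S1=13 S2=63 S3=28 blocked=[]
Op 6: conn=-1 S1=8 S2=63 S3=28 blocked=[1, 2, 3]
Op 7: conn=-15 S1=8 S2=63 S3=14 blocked=[1, 2, 3]
Op 8: conn=-31 S1=8 S2=63 S3=-2 blocked=[1, 2, 3]
Op 9: conn=-43 S1=8 S2=51 S3=-2 blocked=[1, 2, 3]
Op 10: conn=-16 S1=8 S2=51 S3=-2 blocked=[1, 2, 3]
Op 11: conn=-1 S1=8 S2=51 S3=-2 blocked=[1, 2, 3]
Op 12: conn=17 S1=8 S2=51 S3=-2 blocked=[3]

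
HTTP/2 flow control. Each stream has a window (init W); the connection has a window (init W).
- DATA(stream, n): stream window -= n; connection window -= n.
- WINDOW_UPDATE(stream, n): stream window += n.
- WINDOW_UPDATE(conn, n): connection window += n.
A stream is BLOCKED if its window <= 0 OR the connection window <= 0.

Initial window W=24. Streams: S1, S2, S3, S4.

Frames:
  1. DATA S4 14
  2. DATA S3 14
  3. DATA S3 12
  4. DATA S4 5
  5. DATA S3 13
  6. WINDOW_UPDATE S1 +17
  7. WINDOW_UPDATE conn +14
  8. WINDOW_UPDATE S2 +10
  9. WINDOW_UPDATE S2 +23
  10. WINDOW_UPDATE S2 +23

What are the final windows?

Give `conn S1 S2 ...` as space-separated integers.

Op 1: conn=10 S1=24 S2=24 S3=24 S4=10 blocked=[]
Op 2: conn=-4 S1=24 S2=24 S3=10 S4=10 blocked=[1, 2, 3, 4]
Op 3: conn=-16 S1=24 S2=24 S3=-2 S4=10 blocked=[1, 2, 3, 4]
Op 4: conn=-21 S1=24 S2=24 S3=-2 S4=5 blocked=[1, 2, 3, 4]
Op 5: conn=-34 S1=24 S2=24 S3=-15 S4=5 blocked=[1, 2, 3, 4]
Op 6: conn=-34 S1=41 S2=24 S3=-15 S4=5 blocked=[1, 2, 3, 4]
Op 7: conn=-20 S1=41 S2=24 S3=-15 S4=5 blocked=[1, 2, 3, 4]
Op 8: conn=-20 S1=41 S2=34 S3=-15 S4=5 blocked=[1, 2, 3, 4]
Op 9: conn=-20 S1=41 S2=57 S3=-15 S4=5 blocked=[1, 2, 3, 4]
Op 10: conn=-20 S1=41 S2=80 S3=-15 S4=5 blocked=[1, 2, 3, 4]

Answer: -20 41 80 -15 5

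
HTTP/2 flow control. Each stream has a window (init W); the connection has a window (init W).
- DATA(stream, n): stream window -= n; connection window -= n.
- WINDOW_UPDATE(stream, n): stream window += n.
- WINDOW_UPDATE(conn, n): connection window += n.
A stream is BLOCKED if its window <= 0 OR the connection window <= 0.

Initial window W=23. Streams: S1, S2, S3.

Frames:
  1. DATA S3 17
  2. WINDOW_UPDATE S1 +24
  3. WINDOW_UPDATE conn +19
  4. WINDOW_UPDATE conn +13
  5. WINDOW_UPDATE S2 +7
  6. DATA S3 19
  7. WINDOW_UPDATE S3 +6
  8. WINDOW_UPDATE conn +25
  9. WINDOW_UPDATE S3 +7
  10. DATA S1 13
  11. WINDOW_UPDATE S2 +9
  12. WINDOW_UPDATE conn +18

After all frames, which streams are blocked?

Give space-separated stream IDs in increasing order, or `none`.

Op 1: conn=6 S1=23 S2=23 S3=6 blocked=[]
Op 2: conn=6 S1=47 S2=23 S3=6 blocked=[]
Op 3: conn=25 S1=47 S2=23 S3=6 blocked=[]
Op 4: conn=38 S1=47 S2=23 S3=6 blocked=[]
Op 5: conn=38 S1=47 S2=30 S3=6 blocked=[]
Op 6: conn=19 S1=47 S2=30 S3=-13 blocked=[3]
Op 7: conn=19 S1=47 S2=30 S3=-7 blocked=[3]
Op 8: conn=44 S1=47 S2=30 S3=-7 blocked=[3]
Op 9: conn=44 S1=47 S2=30 S3=0 blocked=[3]
Op 10: conn=31 S1=34 S2=30 S3=0 blocked=[3]
Op 11: conn=31 S1=34 S2=39 S3=0 blocked=[3]
Op 12: conn=49 S1=34 S2=39 S3=0 blocked=[3]

Answer: S3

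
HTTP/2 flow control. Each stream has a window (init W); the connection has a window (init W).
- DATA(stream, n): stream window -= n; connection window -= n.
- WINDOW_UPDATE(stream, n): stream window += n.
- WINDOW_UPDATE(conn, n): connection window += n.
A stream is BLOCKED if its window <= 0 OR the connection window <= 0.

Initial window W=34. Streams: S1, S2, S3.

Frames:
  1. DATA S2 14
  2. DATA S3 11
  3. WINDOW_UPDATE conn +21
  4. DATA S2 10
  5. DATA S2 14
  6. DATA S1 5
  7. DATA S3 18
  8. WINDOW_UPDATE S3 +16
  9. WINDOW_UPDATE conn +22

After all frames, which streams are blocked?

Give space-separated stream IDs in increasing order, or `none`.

Answer: S2

Derivation:
Op 1: conn=20 S1=34 S2=20 S3=34 blocked=[]
Op 2: conn=9 S1=34 S2=20 S3=23 blocked=[]
Op 3: conn=30 S1=34 S2=20 S3=23 blocked=[]
Op 4: conn=20 S1=34 S2=10 S3=23 blocked=[]
Op 5: conn=6 S1=34 S2=-4 S3=23 blocked=[2]
Op 6: conn=1 S1=29 S2=-4 S3=23 blocked=[2]
Op 7: conn=-17 S1=29 S2=-4 S3=5 blocked=[1, 2, 3]
Op 8: conn=-17 S1=29 S2=-4 S3=21 blocked=[1, 2, 3]
Op 9: conn=5 S1=29 S2=-4 S3=21 blocked=[2]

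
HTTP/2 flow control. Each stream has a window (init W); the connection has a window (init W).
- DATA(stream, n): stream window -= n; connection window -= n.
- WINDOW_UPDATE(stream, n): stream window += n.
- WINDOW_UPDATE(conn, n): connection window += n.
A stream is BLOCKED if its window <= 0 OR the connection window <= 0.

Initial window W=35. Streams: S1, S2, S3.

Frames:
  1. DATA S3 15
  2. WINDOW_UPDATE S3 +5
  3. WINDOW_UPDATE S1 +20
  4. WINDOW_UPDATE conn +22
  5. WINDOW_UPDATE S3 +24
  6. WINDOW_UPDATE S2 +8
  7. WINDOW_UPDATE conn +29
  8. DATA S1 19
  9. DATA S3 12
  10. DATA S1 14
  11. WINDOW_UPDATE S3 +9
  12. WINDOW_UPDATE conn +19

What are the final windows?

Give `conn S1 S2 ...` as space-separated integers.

Answer: 45 22 43 46

Derivation:
Op 1: conn=20 S1=35 S2=35 S3=20 blocked=[]
Op 2: conn=20 S1=35 S2=35 S3=25 blocked=[]
Op 3: conn=20 S1=55 S2=35 S3=25 blocked=[]
Op 4: conn=42 S1=55 S2=35 S3=25 blocked=[]
Op 5: conn=42 S1=55 S2=35 S3=49 blocked=[]
Op 6: conn=42 S1=55 S2=43 S3=49 blocked=[]
Op 7: conn=71 S1=55 S2=43 S3=49 blocked=[]
Op 8: conn=52 S1=36 S2=43 S3=49 blocked=[]
Op 9: conn=40 S1=36 S2=43 S3=37 blocked=[]
Op 10: conn=26 S1=22 S2=43 S3=37 blocked=[]
Op 11: conn=26 S1=22 S2=43 S3=46 blocked=[]
Op 12: conn=45 S1=22 S2=43 S3=46 blocked=[]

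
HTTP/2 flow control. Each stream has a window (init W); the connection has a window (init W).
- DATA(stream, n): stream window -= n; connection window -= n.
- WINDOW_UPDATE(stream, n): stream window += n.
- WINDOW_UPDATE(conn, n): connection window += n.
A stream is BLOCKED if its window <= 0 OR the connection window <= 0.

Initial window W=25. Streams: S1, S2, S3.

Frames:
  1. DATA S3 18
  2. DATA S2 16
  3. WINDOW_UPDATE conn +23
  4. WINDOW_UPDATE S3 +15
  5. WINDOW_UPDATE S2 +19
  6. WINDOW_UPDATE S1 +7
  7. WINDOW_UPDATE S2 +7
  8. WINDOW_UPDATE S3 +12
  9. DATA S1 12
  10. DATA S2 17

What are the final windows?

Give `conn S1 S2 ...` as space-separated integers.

Op 1: conn=7 S1=25 S2=25 S3=7 blocked=[]
Op 2: conn=-9 S1=25 S2=9 S3=7 blocked=[1, 2, 3]
Op 3: conn=14 S1=25 S2=9 S3=7 blocked=[]
Op 4: conn=14 S1=25 S2=9 S3=22 blocked=[]
Op 5: conn=14 S1=25 S2=28 S3=22 blocked=[]
Op 6: conn=14 S1=32 S2=28 S3=22 blocked=[]
Op 7: conn=14 S1=32 S2=35 S3=22 blocked=[]
Op 8: conn=14 S1=32 S2=35 S3=34 blocked=[]
Op 9: conn=2 S1=20 S2=35 S3=34 blocked=[]
Op 10: conn=-15 S1=20 S2=18 S3=34 blocked=[1, 2, 3]

Answer: -15 20 18 34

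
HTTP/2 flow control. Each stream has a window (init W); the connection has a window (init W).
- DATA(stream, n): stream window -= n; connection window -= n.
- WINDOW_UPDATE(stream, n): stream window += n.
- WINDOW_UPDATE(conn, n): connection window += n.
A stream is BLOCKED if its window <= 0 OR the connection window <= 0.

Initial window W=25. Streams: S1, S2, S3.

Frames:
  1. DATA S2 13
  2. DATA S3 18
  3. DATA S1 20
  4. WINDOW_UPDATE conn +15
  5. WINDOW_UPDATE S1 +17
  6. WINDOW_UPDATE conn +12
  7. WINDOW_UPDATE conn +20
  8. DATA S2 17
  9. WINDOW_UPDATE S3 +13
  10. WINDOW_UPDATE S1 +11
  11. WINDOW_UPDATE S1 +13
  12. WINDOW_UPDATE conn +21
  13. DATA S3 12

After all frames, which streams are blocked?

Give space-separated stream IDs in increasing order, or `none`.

Op 1: conn=12 S1=25 S2=12 S3=25 blocked=[]
Op 2: conn=-6 S1=25 S2=12 S3=7 blocked=[1, 2, 3]
Op 3: conn=-26 S1=5 S2=12 S3=7 blocked=[1, 2, 3]
Op 4: conn=-11 S1=5 S2=12 S3=7 blocked=[1, 2, 3]
Op 5: conn=-11 S1=22 S2=12 S3=7 blocked=[1, 2, 3]
Op 6: conn=1 S1=22 S2=12 S3=7 blocked=[]
Op 7: conn=21 S1=22 S2=12 S3=7 blocked=[]
Op 8: conn=4 S1=22 S2=-5 S3=7 blocked=[2]
Op 9: conn=4 S1=22 S2=-5 S3=20 blocked=[2]
Op 10: conn=4 S1=33 S2=-5 S3=20 blocked=[2]
Op 11: conn=4 S1=46 S2=-5 S3=20 blocked=[2]
Op 12: conn=25 S1=46 S2=-5 S3=20 blocked=[2]
Op 13: conn=13 S1=46 S2=-5 S3=8 blocked=[2]

Answer: S2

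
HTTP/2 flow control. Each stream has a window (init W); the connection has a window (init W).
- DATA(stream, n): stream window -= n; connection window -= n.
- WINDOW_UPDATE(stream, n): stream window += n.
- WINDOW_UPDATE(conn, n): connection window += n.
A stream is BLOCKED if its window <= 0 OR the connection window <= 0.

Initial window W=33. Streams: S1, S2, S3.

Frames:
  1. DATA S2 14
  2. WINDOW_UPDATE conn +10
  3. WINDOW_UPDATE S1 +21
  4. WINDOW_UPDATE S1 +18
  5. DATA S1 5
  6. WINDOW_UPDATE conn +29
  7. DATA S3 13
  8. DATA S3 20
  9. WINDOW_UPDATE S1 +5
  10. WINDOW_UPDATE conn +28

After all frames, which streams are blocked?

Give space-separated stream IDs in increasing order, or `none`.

Answer: S3

Derivation:
Op 1: conn=19 S1=33 S2=19 S3=33 blocked=[]
Op 2: conn=29 S1=33 S2=19 S3=33 blocked=[]
Op 3: conn=29 S1=54 S2=19 S3=33 blocked=[]
Op 4: conn=29 S1=72 S2=19 S3=33 blocked=[]
Op 5: conn=24 S1=67 S2=19 S3=33 blocked=[]
Op 6: conn=53 S1=67 S2=19 S3=33 blocked=[]
Op 7: conn=40 S1=67 S2=19 S3=20 blocked=[]
Op 8: conn=20 S1=67 S2=19 S3=0 blocked=[3]
Op 9: conn=20 S1=72 S2=19 S3=0 blocked=[3]
Op 10: conn=48 S1=72 S2=19 S3=0 blocked=[3]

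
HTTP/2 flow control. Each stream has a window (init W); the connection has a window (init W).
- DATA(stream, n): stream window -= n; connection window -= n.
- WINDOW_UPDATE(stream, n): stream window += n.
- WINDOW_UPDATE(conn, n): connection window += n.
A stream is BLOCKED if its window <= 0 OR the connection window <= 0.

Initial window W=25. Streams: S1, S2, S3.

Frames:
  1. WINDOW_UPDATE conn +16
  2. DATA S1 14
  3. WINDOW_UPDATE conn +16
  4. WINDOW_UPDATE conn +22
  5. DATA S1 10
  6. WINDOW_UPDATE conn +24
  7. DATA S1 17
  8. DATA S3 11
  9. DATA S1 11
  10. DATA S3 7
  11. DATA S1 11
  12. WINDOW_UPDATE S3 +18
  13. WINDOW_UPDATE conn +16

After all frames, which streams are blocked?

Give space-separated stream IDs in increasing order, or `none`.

Op 1: conn=41 S1=25 S2=25 S3=25 blocked=[]
Op 2: conn=27 S1=11 S2=25 S3=25 blocked=[]
Op 3: conn=43 S1=11 S2=25 S3=25 blocked=[]
Op 4: conn=65 S1=11 S2=25 S3=25 blocked=[]
Op 5: conn=55 S1=1 S2=25 S3=25 blocked=[]
Op 6: conn=79 S1=1 S2=25 S3=25 blocked=[]
Op 7: conn=62 S1=-16 S2=25 S3=25 blocked=[1]
Op 8: conn=51 S1=-16 S2=25 S3=14 blocked=[1]
Op 9: conn=40 S1=-27 S2=25 S3=14 blocked=[1]
Op 10: conn=33 S1=-27 S2=25 S3=7 blocked=[1]
Op 11: conn=22 S1=-38 S2=25 S3=7 blocked=[1]
Op 12: conn=22 S1=-38 S2=25 S3=25 blocked=[1]
Op 13: conn=38 S1=-38 S2=25 S3=25 blocked=[1]

Answer: S1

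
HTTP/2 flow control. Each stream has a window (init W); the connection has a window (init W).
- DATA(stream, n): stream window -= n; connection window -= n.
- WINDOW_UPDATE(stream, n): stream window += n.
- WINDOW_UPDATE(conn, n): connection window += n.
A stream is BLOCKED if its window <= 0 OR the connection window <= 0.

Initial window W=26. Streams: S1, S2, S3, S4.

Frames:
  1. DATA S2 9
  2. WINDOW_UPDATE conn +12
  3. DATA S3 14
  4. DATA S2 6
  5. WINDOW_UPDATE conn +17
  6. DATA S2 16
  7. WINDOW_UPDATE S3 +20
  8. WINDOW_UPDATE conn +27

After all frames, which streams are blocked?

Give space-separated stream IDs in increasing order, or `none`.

Answer: S2

Derivation:
Op 1: conn=17 S1=26 S2=17 S3=26 S4=26 blocked=[]
Op 2: conn=29 S1=26 S2=17 S3=26 S4=26 blocked=[]
Op 3: conn=15 S1=26 S2=17 S3=12 S4=26 blocked=[]
Op 4: conn=9 S1=26 S2=11 S3=12 S4=26 blocked=[]
Op 5: conn=26 S1=26 S2=11 S3=12 S4=26 blocked=[]
Op 6: conn=10 S1=26 S2=-5 S3=12 S4=26 blocked=[2]
Op 7: conn=10 S1=26 S2=-5 S3=32 S4=26 blocked=[2]
Op 8: conn=37 S1=26 S2=-5 S3=32 S4=26 blocked=[2]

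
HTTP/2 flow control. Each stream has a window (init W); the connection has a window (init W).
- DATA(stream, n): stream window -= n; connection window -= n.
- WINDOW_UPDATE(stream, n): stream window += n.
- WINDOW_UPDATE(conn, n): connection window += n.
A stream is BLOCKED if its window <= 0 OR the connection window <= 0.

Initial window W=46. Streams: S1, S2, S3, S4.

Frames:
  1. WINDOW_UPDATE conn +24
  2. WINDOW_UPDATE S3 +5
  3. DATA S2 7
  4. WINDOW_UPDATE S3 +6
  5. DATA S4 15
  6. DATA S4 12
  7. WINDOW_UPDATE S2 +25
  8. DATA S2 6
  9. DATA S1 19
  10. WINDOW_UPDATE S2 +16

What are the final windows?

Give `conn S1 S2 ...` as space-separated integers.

Answer: 11 27 74 57 19

Derivation:
Op 1: conn=70 S1=46 S2=46 S3=46 S4=46 blocked=[]
Op 2: conn=70 S1=46 S2=46 S3=51 S4=46 blocked=[]
Op 3: conn=63 S1=46 S2=39 S3=51 S4=46 blocked=[]
Op 4: conn=63 S1=46 S2=39 S3=57 S4=46 blocked=[]
Op 5: conn=48 S1=46 S2=39 S3=57 S4=31 blocked=[]
Op 6: conn=36 S1=46 S2=39 S3=57 S4=19 blocked=[]
Op 7: conn=36 S1=46 S2=64 S3=57 S4=19 blocked=[]
Op 8: conn=30 S1=46 S2=58 S3=57 S4=19 blocked=[]
Op 9: conn=11 S1=27 S2=58 S3=57 S4=19 blocked=[]
Op 10: conn=11 S1=27 S2=74 S3=57 S4=19 blocked=[]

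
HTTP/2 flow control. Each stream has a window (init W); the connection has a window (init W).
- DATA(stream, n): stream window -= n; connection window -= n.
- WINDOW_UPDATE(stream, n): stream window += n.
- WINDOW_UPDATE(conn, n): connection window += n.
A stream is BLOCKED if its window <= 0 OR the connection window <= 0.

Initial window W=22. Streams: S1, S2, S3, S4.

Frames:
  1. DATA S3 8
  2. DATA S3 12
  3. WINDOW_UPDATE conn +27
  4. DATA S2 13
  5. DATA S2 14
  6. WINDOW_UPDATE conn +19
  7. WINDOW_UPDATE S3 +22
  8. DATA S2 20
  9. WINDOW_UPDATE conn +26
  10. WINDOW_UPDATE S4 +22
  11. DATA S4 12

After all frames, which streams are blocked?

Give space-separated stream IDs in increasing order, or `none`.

Op 1: conn=14 S1=22 S2=22 S3=14 S4=22 blocked=[]
Op 2: conn=2 S1=22 S2=22 S3=2 S4=22 blocked=[]
Op 3: conn=29 S1=22 S2=22 S3=2 S4=22 blocked=[]
Op 4: conn=16 S1=22 S2=9 S3=2 S4=22 blocked=[]
Op 5: conn=2 S1=22 S2=-5 S3=2 S4=22 blocked=[2]
Op 6: conn=21 S1=22 S2=-5 S3=2 S4=22 blocked=[2]
Op 7: conn=21 S1=22 S2=-5 S3=24 S4=22 blocked=[2]
Op 8: conn=1 S1=22 S2=-25 S3=24 S4=22 blocked=[2]
Op 9: conn=27 S1=22 S2=-25 S3=24 S4=22 blocked=[2]
Op 10: conn=27 S1=22 S2=-25 S3=24 S4=44 blocked=[2]
Op 11: conn=15 S1=22 S2=-25 S3=24 S4=32 blocked=[2]

Answer: S2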